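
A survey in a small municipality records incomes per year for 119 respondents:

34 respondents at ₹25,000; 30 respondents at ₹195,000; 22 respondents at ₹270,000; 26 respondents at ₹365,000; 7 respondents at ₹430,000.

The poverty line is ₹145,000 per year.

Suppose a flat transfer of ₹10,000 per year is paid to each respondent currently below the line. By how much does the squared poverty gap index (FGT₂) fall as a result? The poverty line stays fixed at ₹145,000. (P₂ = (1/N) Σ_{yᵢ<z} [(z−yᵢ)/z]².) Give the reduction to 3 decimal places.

Before: below the line — 34×₹25,000; squared poverty gap index (FGT₂) = 0.19569.
After the ₹10,000 transfer: below the line — 34×₹35,000; squared poverty gap index (FGT₂) = 0.16443.
Reduction = 0.19569 − 0.16443 = 0.031.

0.031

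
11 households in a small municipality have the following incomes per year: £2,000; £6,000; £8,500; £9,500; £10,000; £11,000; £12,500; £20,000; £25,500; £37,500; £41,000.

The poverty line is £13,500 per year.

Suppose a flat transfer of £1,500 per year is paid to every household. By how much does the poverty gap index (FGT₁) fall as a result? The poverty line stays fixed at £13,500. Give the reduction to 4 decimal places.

Before: below the line — £2,000, £6,000, £8,500, £9,500, £10,000, £11,000, £12,500; poverty gap index (FGT₁) = 0.235690.
After the £1,500 transfer: below the line — £3,500, £7,500, £10,000, £11,000, £11,500, £12,500; poverty gap index (FGT₁) = 0.168350.
Reduction = 0.235690 − 0.168350 = 0.0673.

0.0673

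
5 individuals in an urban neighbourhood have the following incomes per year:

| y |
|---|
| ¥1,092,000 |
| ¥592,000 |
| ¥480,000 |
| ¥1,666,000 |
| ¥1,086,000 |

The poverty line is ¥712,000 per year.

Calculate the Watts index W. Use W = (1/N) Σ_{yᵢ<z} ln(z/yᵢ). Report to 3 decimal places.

Below z: ¥480,000, ¥592,000 (q = 2 of N = 5).
Log shortfalls: ln(712000/480000) = 0.3943; ln(712000/592000) = 0.1846.
W = 0.578863 / 5 = 0.116.

0.116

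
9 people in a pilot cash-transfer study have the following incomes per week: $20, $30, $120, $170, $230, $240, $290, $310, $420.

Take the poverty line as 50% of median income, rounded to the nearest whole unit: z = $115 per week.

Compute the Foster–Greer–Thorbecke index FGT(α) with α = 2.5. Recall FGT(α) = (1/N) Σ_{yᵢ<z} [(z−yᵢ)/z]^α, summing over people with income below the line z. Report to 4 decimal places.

Below z: $20, $30 (q = 2 of N = 9).
Relative gaps: (115−20)/115 = 0.8261; (115−30)/115 = 0.7391.
Raised to α = 2.5: 0.62025; 0.46968.
Sum = 1.089927; FGT(2.5) = 1.089927 / 9 = 0.1211.

0.1211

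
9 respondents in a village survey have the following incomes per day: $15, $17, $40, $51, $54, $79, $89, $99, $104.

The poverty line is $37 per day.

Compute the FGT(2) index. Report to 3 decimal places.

0.072

Below the line: $15, $17 (q = 2 of N = 9).
Shortfall ratios: (37−15)/37 = 0.5946; (37−17)/37 = 0.5405.
Squared: 0.3535; 0.2922.
Sum = 0.645727; P₂ = 0.645727 / 9 = 0.072.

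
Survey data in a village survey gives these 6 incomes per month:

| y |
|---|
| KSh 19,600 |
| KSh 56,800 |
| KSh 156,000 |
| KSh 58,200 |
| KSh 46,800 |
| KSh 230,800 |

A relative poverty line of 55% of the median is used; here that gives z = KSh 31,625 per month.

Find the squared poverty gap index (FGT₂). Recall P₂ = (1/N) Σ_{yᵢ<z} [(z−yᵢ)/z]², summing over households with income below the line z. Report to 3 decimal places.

Below the line: KSh 19,600 (q = 1 of N = 6).
Relative gaps: (31625−19600)/31625 = 0.3802.
Squared: 0.1446.
Sum = 0.144580; P₂ = 0.144580 / 6 = 0.024.

0.024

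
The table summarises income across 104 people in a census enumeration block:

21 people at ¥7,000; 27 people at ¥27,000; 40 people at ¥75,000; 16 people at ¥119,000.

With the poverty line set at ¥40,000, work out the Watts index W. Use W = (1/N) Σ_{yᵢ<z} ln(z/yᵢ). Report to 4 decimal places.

0.4540

Incomes under z: 21×¥7,000, 27×¥27,000 (q = 48 of N = 104).
Log shortfalls: ln(40000/7000) = 1.7430 (×21); ln(40000/27000) = 0.3930 (×27).
W = 47.214505 / 104 = 0.4540.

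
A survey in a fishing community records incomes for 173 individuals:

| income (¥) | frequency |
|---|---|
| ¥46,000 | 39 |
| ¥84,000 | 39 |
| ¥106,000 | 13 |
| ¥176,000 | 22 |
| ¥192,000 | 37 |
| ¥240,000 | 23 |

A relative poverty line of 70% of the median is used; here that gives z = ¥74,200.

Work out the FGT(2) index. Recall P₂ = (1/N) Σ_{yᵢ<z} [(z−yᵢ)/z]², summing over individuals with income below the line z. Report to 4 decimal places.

0.0326

Poor units: 39×¥46,000 (q = 39 of N = 173).
Shortfall ratios: (74200−46000)/74200 = 0.3801 (×39).
Squared: 0.1444 (×39).
Sum = 5.633198; P₂ = 5.633198 / 173 = 0.0326.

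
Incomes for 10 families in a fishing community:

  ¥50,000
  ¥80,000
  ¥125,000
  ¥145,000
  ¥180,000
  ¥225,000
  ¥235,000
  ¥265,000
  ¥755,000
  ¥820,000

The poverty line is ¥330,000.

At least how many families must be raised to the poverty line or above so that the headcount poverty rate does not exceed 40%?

4

Currently q = 8 of N = 10 are below the line (H = 0.800).
A headcount ratio of at most 40% allows at most ⌊0.40 × 10⌋ = 4 poor families.
So at least 8 − 4 = 4 must be lifted.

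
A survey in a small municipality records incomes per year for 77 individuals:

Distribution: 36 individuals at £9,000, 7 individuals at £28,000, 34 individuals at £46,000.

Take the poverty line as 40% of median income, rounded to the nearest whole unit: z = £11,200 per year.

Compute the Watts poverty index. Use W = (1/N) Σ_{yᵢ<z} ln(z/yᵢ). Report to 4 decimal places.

Below z: 36×£9,000 (q = 36 of N = 77).
Log gaps: ln(11200/9000) = 0.2187 (×36).
W = 7.872811 / 77 = 0.1022.

0.1022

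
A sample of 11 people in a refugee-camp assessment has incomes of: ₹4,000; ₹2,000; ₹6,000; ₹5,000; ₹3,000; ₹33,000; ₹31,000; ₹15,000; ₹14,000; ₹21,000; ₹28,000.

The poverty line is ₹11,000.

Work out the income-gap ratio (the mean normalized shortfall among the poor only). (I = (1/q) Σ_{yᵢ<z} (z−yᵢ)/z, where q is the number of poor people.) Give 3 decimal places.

Below z: ₹2,000, ₹3,000, ₹4,000, ₹5,000, ₹6,000 (q = 5 of N = 11).
Relative gaps: 0.8182, 0.7273, 0.6364, 0.5455, 0.4545; sum = 3.181818.
The income-gap ratio divides by q (the poor only): 3.181818 / 5 = 0.636.

0.636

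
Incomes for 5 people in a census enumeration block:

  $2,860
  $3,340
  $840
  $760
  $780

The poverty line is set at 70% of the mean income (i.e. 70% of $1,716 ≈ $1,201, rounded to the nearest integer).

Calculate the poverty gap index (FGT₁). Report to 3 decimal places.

Incomes under z: $760, $780, $840 (q = 3 of N = 5).
Gap ratios (z−y)/z: (1201−760)/1201 = 0.3672; (1201−780)/1201 = 0.3505; (1201−840)/1201 = 0.3006.
Σ = 1.018318. Dividing by the full population N = 5 gives P₁ = 0.204.

0.204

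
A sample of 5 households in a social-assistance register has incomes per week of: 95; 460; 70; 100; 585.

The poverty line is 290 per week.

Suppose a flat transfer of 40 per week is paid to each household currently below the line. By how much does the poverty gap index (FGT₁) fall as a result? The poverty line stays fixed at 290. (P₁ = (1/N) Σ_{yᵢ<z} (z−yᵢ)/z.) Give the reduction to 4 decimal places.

Before: below the line — 70, 95, 100; poverty gap index (FGT₁) = 0.417241.
After the 40 transfer: below the line — 110, 135, 140; poverty gap index (FGT₁) = 0.334483.
Reduction = 0.417241 − 0.334483 = 0.0828.

0.0828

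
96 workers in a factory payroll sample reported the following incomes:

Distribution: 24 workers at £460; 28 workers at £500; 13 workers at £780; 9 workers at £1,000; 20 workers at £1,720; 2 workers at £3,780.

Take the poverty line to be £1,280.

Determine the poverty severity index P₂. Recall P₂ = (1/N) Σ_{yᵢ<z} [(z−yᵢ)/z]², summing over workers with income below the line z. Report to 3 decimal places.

Below z: 24×£460, 28×£500, 13×£780, 9×£1,000 (q = 74 of N = 96).
Relative gaps: (1280−460)/1280 = 0.6406 (×24); (1280−500)/1280 = 0.6094 (×28); (1280−780)/1280 = 0.3906 (×13); (1280−1000)/1280 = 0.2188 (×9).
Squared: 0.4104 (×24); 0.3713 (×28); 0.1526 (×13); 0.0479 (×9).
Sum = 22.661377; P₂ = 22.661377 / 96 = 0.236.

0.236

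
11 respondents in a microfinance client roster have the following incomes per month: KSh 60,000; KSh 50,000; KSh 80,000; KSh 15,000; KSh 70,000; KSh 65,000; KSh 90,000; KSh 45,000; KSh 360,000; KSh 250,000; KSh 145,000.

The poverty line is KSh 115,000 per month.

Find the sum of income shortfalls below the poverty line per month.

KSh 445,000

Incomes under z: KSh 15,000, KSh 45,000, KSh 50,000, KSh 60,000, KSh 65,000, KSh 70,000, KSh 80,000, KSh 90,000 (q = 8 of N = 11).
Individual gaps: 115000−15000 = 100000; 115000−45000 = 70000; 115000−50000 = 65000; 115000−60000 = 55000; 115000−65000 = 50000; 115000−70000 = 45000; 115000−80000 = 35000; 115000−90000 = 25000.
Aggregate gap = KSh 445,000.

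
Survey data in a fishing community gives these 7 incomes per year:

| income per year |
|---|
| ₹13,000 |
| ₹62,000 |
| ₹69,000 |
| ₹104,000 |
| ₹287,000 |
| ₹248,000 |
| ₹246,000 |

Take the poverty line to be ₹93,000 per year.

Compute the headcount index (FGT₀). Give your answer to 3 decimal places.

3 of the 7 respondents have income below ₹93,000.
H = 3/7 = 0.429.

0.429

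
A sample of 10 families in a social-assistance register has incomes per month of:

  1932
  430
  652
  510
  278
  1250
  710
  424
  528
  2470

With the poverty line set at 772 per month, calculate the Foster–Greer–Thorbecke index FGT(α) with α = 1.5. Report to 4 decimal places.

0.1569

Below z: 278, 424, 430, 510, 528, 652, 710 (q = 7 of N = 10).
Shortfall ratios: (772−278)/772 = 0.6399; (772−424)/772 = 0.4508; (772−430)/772 = 0.4430; (772−510)/772 = 0.3394; (772−528)/772 = 0.3161; (772−652)/772 = 0.1554; (772−710)/772 = 0.0803.
Raised to α = 1.5: 0.51188; 0.30265; 0.29486; 0.19771; 0.17769; 0.06128; 0.02276.
Sum = 1.568826; FGT(1.5) = 1.568826 / 10 = 0.1569.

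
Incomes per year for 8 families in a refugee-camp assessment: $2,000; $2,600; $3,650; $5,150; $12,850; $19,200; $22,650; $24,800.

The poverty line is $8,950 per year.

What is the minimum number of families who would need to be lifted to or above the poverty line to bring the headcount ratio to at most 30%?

Currently q = 4 of N = 8 are below the line (H = 0.500).
A headcount ratio of at most 30% allows at most ⌊0.30 × 8⌋ = 2 poor families.
So at least 4 − 2 = 2 must be lifted.

2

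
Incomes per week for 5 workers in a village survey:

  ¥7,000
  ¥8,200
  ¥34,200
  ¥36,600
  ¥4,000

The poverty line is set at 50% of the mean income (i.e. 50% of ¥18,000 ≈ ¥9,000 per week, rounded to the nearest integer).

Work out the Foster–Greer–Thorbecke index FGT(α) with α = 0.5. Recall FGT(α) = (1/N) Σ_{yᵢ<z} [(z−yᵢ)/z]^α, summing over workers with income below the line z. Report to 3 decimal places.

0.303

Below z: ¥4,000, ¥7,000, ¥8,200 (q = 3 of N = 5).
Gap ratios (z−y)/z: (9000−4000)/9000 = 0.5556; (9000−7000)/9000 = 0.2222; (9000−8200)/9000 = 0.0889.
Raised to α = 0.5: 0.74536; 0.47140; 0.29814.
Sum = 1.514903; FGT(0.5) = 1.514903 / 5 = 0.303.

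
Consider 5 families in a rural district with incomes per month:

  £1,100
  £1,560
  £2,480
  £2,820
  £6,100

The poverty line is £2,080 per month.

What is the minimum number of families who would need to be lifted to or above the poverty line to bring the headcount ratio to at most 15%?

Currently q = 2 of N = 5 are below the line (H = 0.400).
A headcount ratio of at most 15% allows at most ⌊0.15 × 5⌋ = 0 poor families.
So at least 2 − 0 = 2 must be lifted.

2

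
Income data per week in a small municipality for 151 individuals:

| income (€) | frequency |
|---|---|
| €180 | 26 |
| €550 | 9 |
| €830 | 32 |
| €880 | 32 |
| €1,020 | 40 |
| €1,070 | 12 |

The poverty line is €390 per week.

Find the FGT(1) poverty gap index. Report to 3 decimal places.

0.093

Incomes under z: 26×€180 (q = 26 of N = 151).
Gap ratios (z−y)/z: (390−180)/390 = 0.5385 (×26).
Σ = 14.000000. Dividing by the full population N = 151 gives P₁ = 0.093.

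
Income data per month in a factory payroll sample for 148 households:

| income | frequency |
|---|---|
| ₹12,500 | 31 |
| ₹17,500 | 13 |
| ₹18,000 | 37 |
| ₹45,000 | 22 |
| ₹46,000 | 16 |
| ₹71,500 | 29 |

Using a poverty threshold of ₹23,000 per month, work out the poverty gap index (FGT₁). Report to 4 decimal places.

0.1710

Below z: 31×₹12,500, 13×₹17,500, 37×₹18,000 (q = 81 of N = 148).
Shortfall ratios: (23000−12500)/23000 = 0.4565 (×31); (23000−17500)/23000 = 0.2391 (×13); (23000−18000)/23000 = 0.2174 (×37).
Sum of shortfalls = 25.304348; P₁ averages over all N: 25.304348 / 148 = 0.1710.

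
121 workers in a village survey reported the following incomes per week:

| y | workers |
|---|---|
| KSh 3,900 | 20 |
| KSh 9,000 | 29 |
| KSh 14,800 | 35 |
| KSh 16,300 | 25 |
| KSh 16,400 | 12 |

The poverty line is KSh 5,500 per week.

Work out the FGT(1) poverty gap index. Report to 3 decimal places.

0.048

Poor units: 20×KSh 3,900 (q = 20 of N = 121).
Gap ratios (z−y)/z: (5500−3900)/5500 = 0.2909 (×20).
Σ = 5.818182. Dividing by the full population N = 121 gives P₁ = 0.048.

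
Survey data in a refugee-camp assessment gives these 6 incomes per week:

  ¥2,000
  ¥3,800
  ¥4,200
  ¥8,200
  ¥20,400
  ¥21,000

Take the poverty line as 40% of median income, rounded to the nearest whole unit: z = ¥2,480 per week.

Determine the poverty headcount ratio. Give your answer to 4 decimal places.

1 of the 6 households have income below ¥2,480.
H = 1/6 = 0.1667.

0.1667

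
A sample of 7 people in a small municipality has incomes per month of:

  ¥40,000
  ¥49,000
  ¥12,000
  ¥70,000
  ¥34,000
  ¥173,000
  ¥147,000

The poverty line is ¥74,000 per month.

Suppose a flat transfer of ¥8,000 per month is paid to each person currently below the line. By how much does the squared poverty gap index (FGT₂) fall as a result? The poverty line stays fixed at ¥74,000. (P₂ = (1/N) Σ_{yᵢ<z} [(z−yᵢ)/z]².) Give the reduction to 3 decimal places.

0.061

Before: below the line — ¥12,000, ¥34,000, ¥40,000, ¥49,000, ¥70,000; squared poverty gap index (FGT₂) = 0.18890.
After the ¥8,000 transfer: below the line — ¥20,000, ¥42,000, ¥48,000, ¥57,000; squared poverty gap index (FGT₂) = 0.12796.
Reduction = 0.18890 − 0.12796 = 0.061.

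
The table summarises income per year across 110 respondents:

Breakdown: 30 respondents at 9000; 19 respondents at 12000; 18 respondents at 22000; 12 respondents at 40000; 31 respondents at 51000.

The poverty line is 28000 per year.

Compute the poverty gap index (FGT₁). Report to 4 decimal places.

0.3188

Incomes under z: 30×9000, 19×12000, 18×22000 (q = 67 of N = 110).
Normalized shortfalls: (28000−9000)/28000 = 0.6786 (×30); (28000−12000)/28000 = 0.5714 (×19); (28000−22000)/28000 = 0.2143 (×18).
Σ = 35.071429. Dividing by the full population N = 110 gives P₁ = 0.3188.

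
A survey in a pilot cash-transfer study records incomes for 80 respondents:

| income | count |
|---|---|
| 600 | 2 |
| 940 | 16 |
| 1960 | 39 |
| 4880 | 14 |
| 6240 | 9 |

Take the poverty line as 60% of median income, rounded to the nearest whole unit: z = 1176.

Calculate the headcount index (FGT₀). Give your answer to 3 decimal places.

18 of the 80 respondents have income below 1176.
H = 18/80 = 0.225.

0.225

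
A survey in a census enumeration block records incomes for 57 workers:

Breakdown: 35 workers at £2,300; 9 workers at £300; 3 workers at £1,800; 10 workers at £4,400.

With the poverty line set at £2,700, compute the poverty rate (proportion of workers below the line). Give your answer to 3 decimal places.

47 of the 57 workers have income below £2,700.
H = 47/57 = 0.825.

0.825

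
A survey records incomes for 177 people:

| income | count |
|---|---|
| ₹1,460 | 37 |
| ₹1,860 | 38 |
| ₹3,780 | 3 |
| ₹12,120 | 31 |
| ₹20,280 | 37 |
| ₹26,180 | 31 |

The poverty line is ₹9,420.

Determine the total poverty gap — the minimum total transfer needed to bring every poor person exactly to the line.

Incomes under z: 37×₹1,460, 38×₹1,860, 3×₹3,780 (q = 78 of N = 177).
Individual gaps: 37×(9420−1460) = 294520; 38×(9420−1860) = 287280; 3×(9420−3780) = 16920.
Aggregate gap = ₹598,720.

₹598,720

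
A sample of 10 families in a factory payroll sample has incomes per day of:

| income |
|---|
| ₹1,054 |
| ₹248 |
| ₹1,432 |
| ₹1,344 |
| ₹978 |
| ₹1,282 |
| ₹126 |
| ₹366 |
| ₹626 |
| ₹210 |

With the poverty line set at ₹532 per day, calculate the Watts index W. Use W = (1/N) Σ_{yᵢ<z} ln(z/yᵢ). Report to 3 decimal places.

Below z: ₹126, ₹210, ₹248, ₹366 (q = 4 of N = 10).
ln(z/y) terms: ln(532/126) = 1.4404; ln(532/210) = 0.9295; ln(532/248) = 0.7632; ln(532/366) = 0.3740.
W = 3.507122 / 10 = 0.351.

0.351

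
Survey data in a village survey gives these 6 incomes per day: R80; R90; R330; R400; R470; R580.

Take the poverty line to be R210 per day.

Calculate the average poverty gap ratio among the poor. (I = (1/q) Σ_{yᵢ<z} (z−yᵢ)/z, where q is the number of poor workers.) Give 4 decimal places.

0.5952

Below the line: R80, R90 (q = 2 of N = 6).
Relative gaps: 0.6190, 0.5714; sum = 1.190476.
The income-gap ratio divides by q (the poor only): 1.190476 / 2 = 0.5952.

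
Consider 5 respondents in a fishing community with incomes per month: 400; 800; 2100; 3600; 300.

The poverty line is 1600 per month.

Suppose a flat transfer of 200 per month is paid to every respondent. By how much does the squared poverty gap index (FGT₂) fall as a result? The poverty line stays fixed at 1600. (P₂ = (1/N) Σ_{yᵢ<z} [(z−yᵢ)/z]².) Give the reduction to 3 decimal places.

0.094

Before: below the line — 300, 400, 800; squared poverty gap index (FGT₂) = 0.29453.
After the 200 transfer: below the line — 500, 600, 1000; squared poverty gap index (FGT₂) = 0.20078.
Reduction = 0.29453 − 0.20078 = 0.094.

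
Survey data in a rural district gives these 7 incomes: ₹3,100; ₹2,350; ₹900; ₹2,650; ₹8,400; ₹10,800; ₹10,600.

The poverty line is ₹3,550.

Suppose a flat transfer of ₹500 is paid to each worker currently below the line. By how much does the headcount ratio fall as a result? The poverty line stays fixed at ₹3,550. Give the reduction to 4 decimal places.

Before: below the line — ₹900, ₹2,350, ₹2,650, ₹3,100; headcount ratio = 0.571429.
After the ₹500 transfer: below the line — ₹1,400, ₹2,850, ₹3,150; headcount ratio = 0.428571.
Reduction = 0.571429 − 0.428571 = 0.1429.

0.1429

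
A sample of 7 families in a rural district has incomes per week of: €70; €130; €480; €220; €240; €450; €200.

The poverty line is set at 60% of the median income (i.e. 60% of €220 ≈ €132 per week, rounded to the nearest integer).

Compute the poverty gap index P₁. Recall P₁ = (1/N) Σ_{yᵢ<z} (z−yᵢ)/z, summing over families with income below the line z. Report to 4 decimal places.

Below z: €70, €130 (q = 2 of N = 7).
Shortfall ratios: (132−70)/132 = 0.4697; (132−130)/132 = 0.0152.
Σ = 0.484848. Dividing by the full population N = 7 gives P₁ = 0.0693.

0.0693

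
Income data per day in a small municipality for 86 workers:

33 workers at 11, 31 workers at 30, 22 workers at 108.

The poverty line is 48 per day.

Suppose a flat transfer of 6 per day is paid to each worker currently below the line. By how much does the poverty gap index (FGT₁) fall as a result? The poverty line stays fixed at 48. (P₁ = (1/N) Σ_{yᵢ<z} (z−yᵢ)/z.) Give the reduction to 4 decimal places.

0.0930

Before: below the line — 33×11, 31×30; poverty gap index (FGT₁) = 0.430959.
After the 6 transfer: below the line — 33×17, 31×36; poverty gap index (FGT₁) = 0.337936.
Reduction = 0.430959 − 0.337936 = 0.0930.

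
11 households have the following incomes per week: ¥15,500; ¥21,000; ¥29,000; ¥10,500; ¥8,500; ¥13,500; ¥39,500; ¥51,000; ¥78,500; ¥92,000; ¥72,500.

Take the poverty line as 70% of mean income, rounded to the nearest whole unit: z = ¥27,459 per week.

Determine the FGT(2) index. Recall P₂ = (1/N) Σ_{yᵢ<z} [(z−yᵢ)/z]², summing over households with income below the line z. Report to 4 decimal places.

0.1238

Poor units: ¥8,500, ¥10,500, ¥13,500, ¥15,500, ¥21,000 (q = 5 of N = 11).
Relative gaps: (27459−8500)/27459 = 0.6904; (27459−10500)/27459 = 0.6176; (27459−13500)/27459 = 0.5084; (27459−15500)/27459 = 0.4355; (27459−21000)/27459 = 0.2352.
Squared: 0.4767; 0.3814; 0.2584; 0.1897; 0.0553.
Sum = 1.361599; P₂ = 1.361599 / 11 = 0.1238.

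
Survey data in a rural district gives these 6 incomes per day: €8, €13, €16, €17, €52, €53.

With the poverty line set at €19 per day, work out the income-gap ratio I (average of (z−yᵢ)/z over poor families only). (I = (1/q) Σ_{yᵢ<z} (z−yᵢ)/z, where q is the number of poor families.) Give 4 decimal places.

0.2895

Poor units: €8, €13, €16, €17 (q = 4 of N = 6).
Relative gaps: 0.5789, 0.3158, 0.1579, 0.1053; sum = 1.157895.
The income-gap ratio divides by q (the poor only): 1.157895 / 4 = 0.2895.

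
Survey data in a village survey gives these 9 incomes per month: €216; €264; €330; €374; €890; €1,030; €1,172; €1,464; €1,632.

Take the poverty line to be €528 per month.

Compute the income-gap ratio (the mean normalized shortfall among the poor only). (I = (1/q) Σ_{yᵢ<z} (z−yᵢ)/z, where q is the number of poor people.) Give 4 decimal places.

Below the line: €216, €264, €330, €374 (q = 4 of N = 9).
Shortfall ratios (z−y)/z: 0.5909, 0.5000, 0.3750, 0.2917; sum = 1.757576.
I averages over the q = 4 poor units only: 1.757576 / 4 = 0.4394.

0.4394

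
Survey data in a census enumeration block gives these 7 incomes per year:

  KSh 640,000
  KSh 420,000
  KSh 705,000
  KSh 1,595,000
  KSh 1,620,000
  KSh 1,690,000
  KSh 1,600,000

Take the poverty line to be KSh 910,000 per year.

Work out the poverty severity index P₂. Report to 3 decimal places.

0.061

Below z: KSh 420,000, KSh 640,000, KSh 705,000 (q = 3 of N = 7).
Shortfall ratios: (910000−420000)/910000 = 0.5385; (910000−640000)/910000 = 0.2967; (910000−705000)/910000 = 0.2253.
Squared: 0.2899; 0.0880; 0.0507.
Sum = 0.428722; P₂ = 0.428722 / 7 = 0.061.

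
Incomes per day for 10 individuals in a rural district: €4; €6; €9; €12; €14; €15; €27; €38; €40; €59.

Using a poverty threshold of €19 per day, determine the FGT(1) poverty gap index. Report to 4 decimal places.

Poor units: €4, €6, €9, €12, €14, €15 (q = 6 of N = 10).
Normalized shortfalls: (19−4)/19 = 0.7895; (19−6)/19 = 0.6842; (19−9)/19 = 0.5263; (19−12)/19 = 0.3684; (19−14)/19 = 0.2632; (19−15)/19 = 0.2105.
Sum of shortfalls = 2.842105; P₁ averages over all N: 2.842105 / 10 = 0.2842.

0.2842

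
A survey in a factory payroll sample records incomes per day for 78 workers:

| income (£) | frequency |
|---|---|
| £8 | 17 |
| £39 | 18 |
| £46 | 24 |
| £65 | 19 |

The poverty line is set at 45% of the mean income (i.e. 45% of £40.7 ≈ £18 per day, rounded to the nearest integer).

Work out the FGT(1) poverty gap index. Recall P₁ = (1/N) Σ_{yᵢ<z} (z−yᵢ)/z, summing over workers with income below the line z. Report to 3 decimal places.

Poor units: 17×£8 (q = 17 of N = 78).
Gap ratios (z−y)/z: (18−8)/18 = 0.5556 (×17).
Σ = 9.444444. Dividing by the full population N = 78 gives P₁ = 0.121.

0.121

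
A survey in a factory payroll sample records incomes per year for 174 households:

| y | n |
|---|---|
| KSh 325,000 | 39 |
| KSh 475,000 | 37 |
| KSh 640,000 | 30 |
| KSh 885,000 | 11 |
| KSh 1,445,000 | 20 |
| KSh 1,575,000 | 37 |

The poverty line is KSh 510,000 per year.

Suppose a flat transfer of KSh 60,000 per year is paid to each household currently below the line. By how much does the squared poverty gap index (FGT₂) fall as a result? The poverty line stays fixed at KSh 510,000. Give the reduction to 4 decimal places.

0.0170

Before: below the line — 39×KSh 325,000, 37×KSh 475,000; squared poverty gap index (FGT₂) = 0.030494.
After the KSh 60,000 transfer: below the line — 39×KSh 385,000; squared poverty gap index (FGT₂) = 0.013465.
Reduction = 0.030494 − 0.013465 = 0.0170.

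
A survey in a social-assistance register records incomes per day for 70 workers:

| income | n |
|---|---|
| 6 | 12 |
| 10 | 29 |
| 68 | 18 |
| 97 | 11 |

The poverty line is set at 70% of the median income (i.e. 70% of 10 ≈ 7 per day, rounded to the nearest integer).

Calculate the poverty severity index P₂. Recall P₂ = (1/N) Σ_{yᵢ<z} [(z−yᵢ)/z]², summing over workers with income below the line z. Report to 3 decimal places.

0.003

Below the line: 12×6 (q = 12 of N = 70).
Gap ratios (z−y)/z: (7−6)/7 = 0.1429 (×12).
Squared: 0.0204 (×12).
Sum = 0.244898; P₂ = 0.244898 / 70 = 0.003.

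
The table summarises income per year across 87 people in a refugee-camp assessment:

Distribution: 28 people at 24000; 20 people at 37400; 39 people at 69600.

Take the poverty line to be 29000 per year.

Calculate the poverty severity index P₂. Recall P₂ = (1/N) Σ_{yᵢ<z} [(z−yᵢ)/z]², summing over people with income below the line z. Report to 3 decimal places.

Below z: 28×24000 (q = 28 of N = 87).
Gap ratios (z−y)/z: (29000−24000)/29000 = 0.1724 (×28).
Squared: 0.0297 (×28).
Sum = 0.832342; P₂ = 0.832342 / 87 = 0.010.

0.010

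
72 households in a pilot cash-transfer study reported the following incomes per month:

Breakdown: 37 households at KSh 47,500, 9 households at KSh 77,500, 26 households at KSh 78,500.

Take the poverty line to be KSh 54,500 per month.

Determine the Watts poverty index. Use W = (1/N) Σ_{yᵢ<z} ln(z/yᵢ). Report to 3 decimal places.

Poor units: 37×KSh 47,500 (q = 37 of N = 72).
ln(z/y) terms: ln(54500/47500) = 0.1375 (×37).
W = 5.086427 / 72 = 0.071.

0.071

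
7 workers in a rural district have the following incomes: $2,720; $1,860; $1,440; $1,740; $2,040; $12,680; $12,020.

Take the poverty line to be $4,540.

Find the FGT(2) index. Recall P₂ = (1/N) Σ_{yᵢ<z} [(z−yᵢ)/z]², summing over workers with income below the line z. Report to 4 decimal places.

0.2370

Below z: $1,440, $1,740, $1,860, $2,040, $2,720 (q = 5 of N = 7).
Relative gaps: (4540−1440)/4540 = 0.6828; (4540−1740)/4540 = 0.6167; (4540−1860)/4540 = 0.5903; (4540−2040)/4540 = 0.5507; (4540−2720)/4540 = 0.4009.
Squared: 0.4662; 0.3804; 0.3485; 0.3032; 0.1607.
Sum = 1.659008; P₂ = 1.659008 / 7 = 0.2370.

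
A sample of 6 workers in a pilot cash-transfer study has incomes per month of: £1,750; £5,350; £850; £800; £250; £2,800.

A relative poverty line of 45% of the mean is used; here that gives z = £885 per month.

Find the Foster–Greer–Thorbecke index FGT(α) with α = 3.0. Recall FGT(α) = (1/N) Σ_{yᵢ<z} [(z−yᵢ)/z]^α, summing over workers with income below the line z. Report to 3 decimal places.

0.062

Poor units: £250, £800, £850 (q = 3 of N = 6).
Normalized shortfalls: (885−250)/885 = 0.7175; (885−800)/885 = 0.0960; (885−850)/885 = 0.0395.
Raised to α = 3.0: 0.36940; 0.00089; 0.00006.
Sum = 0.370343; FGT(3.0) = 0.370343 / 6 = 0.062.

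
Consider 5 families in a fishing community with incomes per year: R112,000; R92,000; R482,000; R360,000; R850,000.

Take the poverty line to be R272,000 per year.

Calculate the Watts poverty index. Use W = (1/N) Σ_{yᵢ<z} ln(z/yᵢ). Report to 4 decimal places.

Below the line: R92,000, R112,000 (q = 2 of N = 5).
Log gaps: ln(272000/92000) = 1.0840; ln(272000/112000) = 0.8873.
W = 1.971317 / 5 = 0.3943.

0.3943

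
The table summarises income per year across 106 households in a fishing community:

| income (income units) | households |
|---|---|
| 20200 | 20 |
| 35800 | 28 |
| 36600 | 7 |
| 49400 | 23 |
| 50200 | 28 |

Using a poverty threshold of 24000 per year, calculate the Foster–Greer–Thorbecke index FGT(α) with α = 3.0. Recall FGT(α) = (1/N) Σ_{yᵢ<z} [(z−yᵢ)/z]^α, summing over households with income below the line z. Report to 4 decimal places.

Poor units: 20×20200 (q = 20 of N = 106).
Normalized shortfalls: (24000−20200)/24000 = 0.1583 (×20).
Raised to α = 3.0: 0.00397 (×20).
Sum = 0.079387; FGT(3.0) = 0.079387 / 106 = 0.0007.

0.0007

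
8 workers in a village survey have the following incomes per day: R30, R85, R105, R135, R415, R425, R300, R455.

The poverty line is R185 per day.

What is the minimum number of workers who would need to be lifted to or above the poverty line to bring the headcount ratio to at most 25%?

2

Currently q = 4 of N = 8 are below the line (H = 0.500).
A headcount ratio of at most 25% allows at most ⌊0.25 × 8⌋ = 2 poor workers.
So at least 4 − 2 = 2 must be lifted.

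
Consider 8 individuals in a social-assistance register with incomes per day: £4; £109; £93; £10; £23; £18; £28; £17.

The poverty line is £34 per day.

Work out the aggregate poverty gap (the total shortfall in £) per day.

Poor units: £4, £10, £17, £18, £23, £28 (q = 6 of N = 8).
Individual gaps: 34−4 = 30; 34−10 = 24; 34−17 = 17; 34−18 = 16; 34−23 = 11; 34−28 = 6.
Aggregate gap = £104.

£104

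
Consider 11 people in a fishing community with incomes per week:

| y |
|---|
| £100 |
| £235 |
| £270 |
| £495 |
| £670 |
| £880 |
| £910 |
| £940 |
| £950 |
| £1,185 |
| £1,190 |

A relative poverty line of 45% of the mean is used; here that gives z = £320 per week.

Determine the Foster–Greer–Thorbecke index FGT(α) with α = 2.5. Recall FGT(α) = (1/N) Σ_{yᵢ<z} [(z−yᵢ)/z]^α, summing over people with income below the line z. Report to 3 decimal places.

Incomes under z: £100, £235, £270 (q = 3 of N = 11).
Relative gaps: (320−100)/320 = 0.6875; (320−235)/320 = 0.2656; (320−270)/320 = 0.1562.
Raised to α = 2.5: 0.39191; 0.03636; 0.00965.
Sum = 0.437920; FGT(2.5) = 0.437920 / 11 = 0.040.

0.040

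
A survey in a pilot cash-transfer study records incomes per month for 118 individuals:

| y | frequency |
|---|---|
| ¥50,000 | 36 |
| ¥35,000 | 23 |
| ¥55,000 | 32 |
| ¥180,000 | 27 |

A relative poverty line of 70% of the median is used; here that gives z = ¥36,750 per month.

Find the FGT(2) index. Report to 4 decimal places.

0.0004

Below z: 23×¥35,000 (q = 23 of N = 118).
Gap ratios (z−y)/z: (36750−35000)/36750 = 0.0476 (×23).
Squared: 0.0023 (×23).
Sum = 0.052154; P₂ = 0.052154 / 118 = 0.0004.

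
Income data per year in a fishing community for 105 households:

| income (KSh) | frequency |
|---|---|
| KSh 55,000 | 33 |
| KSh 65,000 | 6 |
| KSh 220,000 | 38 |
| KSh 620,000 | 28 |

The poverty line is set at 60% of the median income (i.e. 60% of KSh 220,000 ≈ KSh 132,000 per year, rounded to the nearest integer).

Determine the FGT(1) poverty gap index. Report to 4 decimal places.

0.2123

Incomes under z: 33×KSh 55,000, 6×KSh 65,000 (q = 39 of N = 105).
Gap ratios (z−y)/z: (132000−55000)/132000 = 0.5833 (×33); (132000−65000)/132000 = 0.5076 (×6).
Σ = 22.295455. Dividing by the full population N = 105 gives P₁ = 0.2123.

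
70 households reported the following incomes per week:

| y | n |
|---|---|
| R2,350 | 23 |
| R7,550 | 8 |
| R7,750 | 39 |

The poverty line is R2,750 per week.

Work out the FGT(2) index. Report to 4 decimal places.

0.0070

Poor units: 23×R2,350 (q = 23 of N = 70).
Shortfall ratios: (2750−2350)/2750 = 0.1455 (×23).
Squared: 0.0212 (×23).
Sum = 0.486612; P₂ = 0.486612 / 70 = 0.0070.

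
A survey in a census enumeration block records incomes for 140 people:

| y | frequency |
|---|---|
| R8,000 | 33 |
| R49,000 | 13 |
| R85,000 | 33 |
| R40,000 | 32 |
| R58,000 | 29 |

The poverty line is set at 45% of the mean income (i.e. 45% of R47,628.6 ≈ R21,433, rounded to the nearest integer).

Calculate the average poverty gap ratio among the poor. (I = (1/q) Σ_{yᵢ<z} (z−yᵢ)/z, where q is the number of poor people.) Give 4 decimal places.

0.6267

Incomes under z: 33×R8,000 (q = 33 of N = 140).
Shortfall ratios (z−y)/z: 0.6267 (×33); sum = 20.682546.
The income-gap ratio divides by q (the poor only): 20.682546 / 33 = 0.6267.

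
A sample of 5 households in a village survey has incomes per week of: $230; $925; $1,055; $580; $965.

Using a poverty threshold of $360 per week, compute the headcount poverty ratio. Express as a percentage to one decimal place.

20.0%

1 of the 5 households have income below $360.
H = 1/5 = 20.0%.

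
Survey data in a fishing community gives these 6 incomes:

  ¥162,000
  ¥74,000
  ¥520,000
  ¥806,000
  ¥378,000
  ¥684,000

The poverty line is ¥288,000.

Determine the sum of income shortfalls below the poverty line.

Poor units: ¥74,000, ¥162,000 (q = 2 of N = 6).
Individual gaps: 288000−74000 = 214000; 288000−162000 = 126000.
Aggregate gap = ¥340,000.

¥340,000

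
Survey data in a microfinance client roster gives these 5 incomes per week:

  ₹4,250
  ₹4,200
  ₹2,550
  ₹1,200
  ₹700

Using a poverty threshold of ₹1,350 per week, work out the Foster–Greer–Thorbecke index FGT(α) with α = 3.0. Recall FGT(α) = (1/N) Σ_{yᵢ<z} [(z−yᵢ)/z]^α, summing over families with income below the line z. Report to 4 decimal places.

Poor units: ₹700, ₹1,200 (q = 2 of N = 5).
Gap ratios (z−y)/z: (1350−700)/1350 = 0.4815; (1350−1200)/1350 = 0.1111.
Raised to α = 3.0: 0.11162; 0.00137.
Sum = 0.112991; FGT(3.0) = 0.112991 / 5 = 0.0226.

0.0226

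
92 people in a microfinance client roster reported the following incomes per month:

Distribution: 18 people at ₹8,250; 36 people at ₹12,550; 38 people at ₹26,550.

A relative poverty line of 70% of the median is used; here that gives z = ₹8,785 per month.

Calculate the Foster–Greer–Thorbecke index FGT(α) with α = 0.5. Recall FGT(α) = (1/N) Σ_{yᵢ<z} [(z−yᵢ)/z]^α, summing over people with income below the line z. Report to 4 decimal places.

Below the line: 18×₹8,250 (q = 18 of N = 92).
Relative gaps: (8785−8250)/8785 = 0.0609 (×18).
Raised to α = 0.5: 0.24678 (×18).
Sum = 4.442000; FGT(0.5) = 4.442000 / 92 = 0.0483.

0.0483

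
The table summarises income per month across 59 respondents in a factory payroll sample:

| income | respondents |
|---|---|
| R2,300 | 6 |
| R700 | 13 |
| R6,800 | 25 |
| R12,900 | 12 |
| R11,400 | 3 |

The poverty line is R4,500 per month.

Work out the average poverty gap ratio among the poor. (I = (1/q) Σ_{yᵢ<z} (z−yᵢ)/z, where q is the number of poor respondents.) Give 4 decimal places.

0.7322

Below the line: 13×R700, 6×R2,300 (q = 19 of N = 59).
Shortfall ratios (z−y)/z: 0.8444 (×13), 0.4889 (×6); sum = 13.911111.
The income-gap ratio divides by q (the poor only): 13.911111 / 19 = 0.7322.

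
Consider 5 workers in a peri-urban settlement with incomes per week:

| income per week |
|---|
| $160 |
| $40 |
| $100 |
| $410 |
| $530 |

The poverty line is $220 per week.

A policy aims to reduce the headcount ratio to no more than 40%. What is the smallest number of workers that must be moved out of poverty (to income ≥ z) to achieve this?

Currently q = 3 of N = 5 are below the line (H = 0.600).
A headcount ratio of at most 40% allows at most ⌊0.40 × 5⌋ = 2 poor workers.
So at least 3 − 2 = 1 must be lifted.

1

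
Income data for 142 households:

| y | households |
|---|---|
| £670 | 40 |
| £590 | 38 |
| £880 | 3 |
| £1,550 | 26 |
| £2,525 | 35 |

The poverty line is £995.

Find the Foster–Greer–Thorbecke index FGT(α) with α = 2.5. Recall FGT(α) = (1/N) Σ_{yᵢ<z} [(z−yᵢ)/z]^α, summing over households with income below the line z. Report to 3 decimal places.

Below z: 38×£590, 40×£670, 3×£880 (q = 81 of N = 142).
Shortfall ratios: (995−590)/995 = 0.4070 (×38); (995−670)/995 = 0.3266 (×40); (995−880)/995 = 0.1156 (×3).
Raised to α = 2.5: 0.10570 (×38); 0.06097 (×40); 0.00454 (×3).
Sum = 6.469263; FGT(2.5) = 6.469263 / 142 = 0.046.

0.046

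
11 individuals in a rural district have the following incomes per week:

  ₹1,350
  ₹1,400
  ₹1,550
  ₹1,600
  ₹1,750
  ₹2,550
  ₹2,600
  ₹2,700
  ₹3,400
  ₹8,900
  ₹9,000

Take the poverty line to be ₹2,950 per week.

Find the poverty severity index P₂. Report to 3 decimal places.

Below z: ₹1,350, ₹1,400, ₹1,550, ₹1,600, ₹1,750, ₹2,550, ₹2,600, ₹2,700 (q = 8 of N = 11).
Shortfall ratios: (2950−1350)/2950 = 0.5424; (2950−1400)/2950 = 0.5254; (2950−1550)/2950 = 0.4746; (2950−1600)/2950 = 0.4576; (2950−1750)/2950 = 0.4068; (2950−2550)/2950 = 0.1356; (2950−2600)/2950 = 0.1186; (2950−2700)/2950 = 0.0847.
Squared: 0.2942; 0.2761; 0.2252; 0.2094; 0.1655; 0.0184; 0.0141; 0.0072.
Sum = 1.209997; P₂ = 1.209997 / 11 = 0.110.

0.110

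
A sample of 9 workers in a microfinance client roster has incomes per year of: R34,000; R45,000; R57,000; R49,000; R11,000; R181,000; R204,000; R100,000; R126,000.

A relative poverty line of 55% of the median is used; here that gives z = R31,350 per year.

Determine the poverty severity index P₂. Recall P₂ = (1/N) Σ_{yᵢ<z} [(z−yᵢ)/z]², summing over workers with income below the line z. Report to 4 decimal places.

Incomes under z: R11,000 (q = 1 of N = 9).
Normalized shortfalls: (31350−11000)/31350 = 0.6491.
Squared: 0.4214.
Sum = 0.421360; P₂ = 0.421360 / 9 = 0.0468.

0.0468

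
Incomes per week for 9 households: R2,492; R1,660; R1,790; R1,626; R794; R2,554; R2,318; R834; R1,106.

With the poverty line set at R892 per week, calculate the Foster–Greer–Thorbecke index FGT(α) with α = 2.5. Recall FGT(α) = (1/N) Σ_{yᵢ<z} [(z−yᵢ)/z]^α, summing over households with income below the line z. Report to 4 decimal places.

Below z: R794, R834 (q = 2 of N = 9).
Shortfall ratios: (892−794)/892 = 0.1099; (892−834)/892 = 0.0650.
Raised to α = 2.5: 0.00400; 0.00108.
Sum = 0.005079; FGT(2.5) = 0.005079 / 9 = 0.0006.

0.0006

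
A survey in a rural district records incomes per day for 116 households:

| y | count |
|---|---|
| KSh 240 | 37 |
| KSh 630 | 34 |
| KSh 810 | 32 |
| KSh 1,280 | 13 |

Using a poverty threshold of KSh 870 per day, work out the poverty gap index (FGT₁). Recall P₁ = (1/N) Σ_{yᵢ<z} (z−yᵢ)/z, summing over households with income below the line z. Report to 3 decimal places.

0.331

Poor units: 37×KSh 240, 34×KSh 630, 32×KSh 810 (q = 103 of N = 116).
Shortfall ratios: (870−240)/870 = 0.7241 (×37); (870−630)/870 = 0.2759 (×34); (870−810)/870 = 0.0690 (×32).
Sum of shortfalls = 38.379310; P₁ averages over all N: 38.379310 / 116 = 0.331.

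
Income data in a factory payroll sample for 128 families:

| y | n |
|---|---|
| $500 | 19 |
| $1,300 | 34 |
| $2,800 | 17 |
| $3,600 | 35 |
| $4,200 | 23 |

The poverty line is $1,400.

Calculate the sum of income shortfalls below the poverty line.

$20,500

Incomes under z: 19×$500, 34×$1,300 (q = 53 of N = 128).
Individual gaps: 19×(1400−500) = 17100; 34×(1400−1300) = 3400.
Aggregate gap = $20,500.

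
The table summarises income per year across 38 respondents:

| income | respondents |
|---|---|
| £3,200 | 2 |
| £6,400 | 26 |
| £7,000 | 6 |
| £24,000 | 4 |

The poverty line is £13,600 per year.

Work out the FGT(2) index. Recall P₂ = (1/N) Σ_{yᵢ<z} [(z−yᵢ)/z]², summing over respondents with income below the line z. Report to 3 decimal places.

0.260

Below the line: 2×£3,200, 26×£6,400, 6×£7,000 (q = 34 of N = 38).
Normalized shortfalls: (13600−3200)/13600 = 0.7647 (×2); (13600−6400)/13600 = 0.5294 (×26); (13600−7000)/13600 = 0.4853 (×6).
Squared: 0.5848 (×2); 0.2803 (×26); 0.2355 (×6).
Sum = 9.869810; P₂ = 9.869810 / 38 = 0.260.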